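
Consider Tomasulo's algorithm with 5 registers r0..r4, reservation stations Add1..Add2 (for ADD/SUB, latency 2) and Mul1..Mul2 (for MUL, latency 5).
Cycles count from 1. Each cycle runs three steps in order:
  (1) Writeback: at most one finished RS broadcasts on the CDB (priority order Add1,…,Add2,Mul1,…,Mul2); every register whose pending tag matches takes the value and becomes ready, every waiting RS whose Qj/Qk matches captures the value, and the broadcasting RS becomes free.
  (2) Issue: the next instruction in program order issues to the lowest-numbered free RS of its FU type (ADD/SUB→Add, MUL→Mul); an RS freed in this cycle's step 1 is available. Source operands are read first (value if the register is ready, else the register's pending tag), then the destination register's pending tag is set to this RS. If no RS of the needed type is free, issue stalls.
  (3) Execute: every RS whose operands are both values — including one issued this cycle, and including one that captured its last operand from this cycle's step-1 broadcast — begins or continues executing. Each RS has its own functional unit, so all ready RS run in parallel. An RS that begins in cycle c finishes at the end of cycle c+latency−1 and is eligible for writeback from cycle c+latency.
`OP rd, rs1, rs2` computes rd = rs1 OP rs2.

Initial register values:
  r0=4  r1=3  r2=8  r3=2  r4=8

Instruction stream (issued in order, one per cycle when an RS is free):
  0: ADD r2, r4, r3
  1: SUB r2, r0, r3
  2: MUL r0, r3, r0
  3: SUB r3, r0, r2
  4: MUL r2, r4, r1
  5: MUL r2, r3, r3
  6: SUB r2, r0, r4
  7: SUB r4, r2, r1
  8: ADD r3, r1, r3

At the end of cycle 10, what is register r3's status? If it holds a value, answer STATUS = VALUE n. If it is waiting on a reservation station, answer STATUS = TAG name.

  c1: issue ADD r2<-Add1  regs: r0:4,r1:3,r2:Add1,r3:2,r4:8
  c2: issue SUB r2<-Add2  regs: r0:4,r1:3,r2:Add2,r3:2,r4:8
  c3: CDB Add1=10; issue MUL r0<-Mul1  regs: r0:Mul1,r1:3,r2:Add2,r3:2,r4:8
  c4: CDB Add2=2; issue SUB r3<-Add1  regs: r0:Mul1,r1:3,r2:2,r3:Add1,r4:8
  c5: issue MUL r2<-Mul2  regs: r0:Mul1,r1:3,r2:Mul2,r3:Add1,r4:8
  c6: stall  regs: r0:Mul1,r1:3,r2:Mul2,r3:Add1,r4:8
  c7: stall  regs: r0:Mul1,r1:3,r2:Mul2,r3:Add1,r4:8
  c8: CDB Mul1=8; issue MUL r2<-Mul1  regs: r0:8,r1:3,r2:Mul1,r3:Add1,r4:8
  c9: issue SUB r2<-Add2  regs: r0:8,r1:3,r2:Add2,r3:Add1,r4:8
  c10: CDB Add1=6; issue SUB r4<-Add1  regs: r0:8,r1:3,r2:Add2,r3:6,r4:Add1

STATUS = VALUE 6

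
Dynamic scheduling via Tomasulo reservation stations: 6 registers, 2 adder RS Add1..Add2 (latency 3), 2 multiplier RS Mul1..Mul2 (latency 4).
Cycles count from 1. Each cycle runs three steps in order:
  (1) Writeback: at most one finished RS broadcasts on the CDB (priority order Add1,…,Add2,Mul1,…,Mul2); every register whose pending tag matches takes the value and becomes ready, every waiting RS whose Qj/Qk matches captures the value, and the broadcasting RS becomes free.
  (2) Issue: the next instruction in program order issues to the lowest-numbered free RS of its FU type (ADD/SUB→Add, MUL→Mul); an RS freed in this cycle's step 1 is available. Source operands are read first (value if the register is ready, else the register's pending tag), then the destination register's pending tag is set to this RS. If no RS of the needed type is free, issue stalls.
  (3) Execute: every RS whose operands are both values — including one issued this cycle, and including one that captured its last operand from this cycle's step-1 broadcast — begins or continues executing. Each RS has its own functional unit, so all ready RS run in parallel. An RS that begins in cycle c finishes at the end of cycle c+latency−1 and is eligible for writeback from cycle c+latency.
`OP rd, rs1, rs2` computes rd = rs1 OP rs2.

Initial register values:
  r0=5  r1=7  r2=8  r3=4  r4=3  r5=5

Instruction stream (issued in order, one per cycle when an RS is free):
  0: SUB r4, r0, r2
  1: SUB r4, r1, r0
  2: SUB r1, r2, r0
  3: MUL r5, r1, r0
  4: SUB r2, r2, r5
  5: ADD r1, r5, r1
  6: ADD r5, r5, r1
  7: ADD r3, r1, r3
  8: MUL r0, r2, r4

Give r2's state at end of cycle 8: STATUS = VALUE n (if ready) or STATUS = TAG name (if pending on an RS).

STATUS = TAG Add2

  c1: issue SUB r4<-Add1  regs: r0:5,r1:7,r2:8,r3:4,r4:Add1,r5:5
  c2: issue SUB r4<-Add2  regs: r0:5,r1:7,r2:8,r3:4,r4:Add2,r5:5
  c3: stall  regs: r0:5,r1:7,r2:8,r3:4,r4:Add2,r5:5
  c4: CDB Add1=-3; issue SUB r1<-Add1  regs: r0:5,r1:Add1,r2:8,r3:4,r4:Add2,r5:5
  c5: CDB Add2=2; issue MUL r5<-Mul1  regs: r0:5,r1:Add1,r2:8,r3:4,r4:2,r5:Mul1
  c6: issue SUB r2<-Add2  regs: r0:5,r1:Add1,r2:Add2,r3:4,r4:2,r5:Mul1
  c7: CDB Add1=3; issue ADD r1<-Add1  regs: r0:5,r1:Add1,r2:Add2,r3:4,r4:2,r5:Mul1
  c8: stall  regs: r0:5,r1:Add1,r2:Add2,r3:4,r4:2,r5:Mul1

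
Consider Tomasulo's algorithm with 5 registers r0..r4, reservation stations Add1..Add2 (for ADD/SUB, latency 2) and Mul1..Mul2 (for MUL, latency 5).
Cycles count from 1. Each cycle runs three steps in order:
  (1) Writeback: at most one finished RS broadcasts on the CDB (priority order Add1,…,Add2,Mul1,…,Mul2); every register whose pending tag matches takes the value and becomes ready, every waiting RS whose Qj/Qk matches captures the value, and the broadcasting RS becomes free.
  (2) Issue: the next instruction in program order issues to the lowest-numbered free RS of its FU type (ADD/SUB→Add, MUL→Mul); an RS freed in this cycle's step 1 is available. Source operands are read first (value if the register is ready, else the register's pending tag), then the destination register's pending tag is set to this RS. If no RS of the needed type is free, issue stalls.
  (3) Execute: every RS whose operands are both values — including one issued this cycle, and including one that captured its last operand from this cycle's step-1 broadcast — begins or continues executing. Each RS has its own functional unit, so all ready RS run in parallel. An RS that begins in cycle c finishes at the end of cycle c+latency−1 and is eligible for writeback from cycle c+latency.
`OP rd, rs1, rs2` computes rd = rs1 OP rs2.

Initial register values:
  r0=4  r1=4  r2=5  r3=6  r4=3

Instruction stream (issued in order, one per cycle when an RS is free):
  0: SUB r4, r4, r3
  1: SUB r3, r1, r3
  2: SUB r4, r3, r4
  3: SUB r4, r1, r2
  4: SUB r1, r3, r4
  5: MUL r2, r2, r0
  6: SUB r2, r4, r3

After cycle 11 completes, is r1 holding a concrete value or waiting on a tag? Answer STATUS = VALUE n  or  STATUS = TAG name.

STATUS = VALUE -1

c1: issue SUB r4<-Add1 | r0:4,r1:4,r2:5,r3:6,r4:Add1
c2: issue SUB r3<-Add2 | r0:4,r1:4,r2:5,r3:Add2,r4:Add1
c3: CDB Add1=-3; issue SUB r4<-Add1 | r0:4,r1:4,r2:5,r3:Add2,r4:Add1
c4: CDB Add2=-2; issue SUB r4<-Add2 | r0:4,r1:4,r2:5,r3:-2,r4:Add2
c5: stall | r0:4,r1:4,r2:5,r3:-2,r4:Add2
c6: CDB Add1=1; issue SUB r1<-Add1 | r0:4,r1:Add1,r2:5,r3:-2,r4:Add2
c7: CDB Add2=-1; issue MUL r2<-Mul1 | r0:4,r1:Add1,r2:Mul1,r3:-2,r4:-1
c8: issue SUB r2<-Add2 | r0:4,r1:Add1,r2:Add2,r3:-2,r4:-1
c9: CDB Add1=-1 | r0:4,r1:-1,r2:Add2,r3:-2,r4:-1
c10: CDB Add2=1 | r0:4,r1:-1,r2:1,r3:-2,r4:-1
c11: - | r0:4,r1:-1,r2:1,r3:-2,r4:-1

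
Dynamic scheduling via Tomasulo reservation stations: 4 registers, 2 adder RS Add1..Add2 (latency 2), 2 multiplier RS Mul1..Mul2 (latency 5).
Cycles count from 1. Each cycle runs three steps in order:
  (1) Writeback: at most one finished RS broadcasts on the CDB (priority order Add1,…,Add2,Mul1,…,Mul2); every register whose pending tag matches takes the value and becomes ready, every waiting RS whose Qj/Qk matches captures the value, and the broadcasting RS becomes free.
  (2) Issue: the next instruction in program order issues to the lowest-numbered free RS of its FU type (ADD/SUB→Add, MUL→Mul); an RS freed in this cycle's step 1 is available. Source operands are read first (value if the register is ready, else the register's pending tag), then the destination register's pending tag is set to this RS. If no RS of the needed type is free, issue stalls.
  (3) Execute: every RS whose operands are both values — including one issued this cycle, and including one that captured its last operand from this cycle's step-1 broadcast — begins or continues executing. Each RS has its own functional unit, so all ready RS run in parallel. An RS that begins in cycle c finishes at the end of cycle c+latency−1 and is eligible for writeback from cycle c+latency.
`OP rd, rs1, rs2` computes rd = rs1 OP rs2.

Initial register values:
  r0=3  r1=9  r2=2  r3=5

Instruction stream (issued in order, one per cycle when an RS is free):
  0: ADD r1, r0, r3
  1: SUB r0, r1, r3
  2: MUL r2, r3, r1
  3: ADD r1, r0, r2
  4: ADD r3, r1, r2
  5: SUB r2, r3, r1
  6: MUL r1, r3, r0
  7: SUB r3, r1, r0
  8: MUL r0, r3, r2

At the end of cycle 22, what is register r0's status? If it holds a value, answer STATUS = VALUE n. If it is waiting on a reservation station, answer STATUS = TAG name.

cycle 1: issue ADD r1<-Add1 // r0:3,r1:Add1,r2:2,r3:5
cycle 2: issue SUB r0<-Add2 // r0:Add2,r1:Add1,r2:2,r3:5
cycle 3: CDB Add1=8; issue MUL r2<-Mul1 // r0:Add2,r1:8,r2:Mul1,r3:5
cycle 4: issue ADD r1<-Add1 // r0:Add2,r1:Add1,r2:Mul1,r3:5
cycle 5: CDB Add2=3; issue ADD r3<-Add2 // r0:3,r1:Add1,r2:Mul1,r3:Add2
cycle 6: stall // r0:3,r1:Add1,r2:Mul1,r3:Add2
cycle 7: stall // r0:3,r1:Add1,r2:Mul1,r3:Add2
cycle 8: CDB Mul1=40; stall // r0:3,r1:Add1,r2:40,r3:Add2
cycle 9: stall // r0:3,r1:Add1,r2:40,r3:Add2
cycle 10: CDB Add1=43; issue SUB r2<-Add1 // r0:3,r1:43,r2:Add1,r3:Add2
cycle 11: issue MUL r1<-Mul1 // r0:3,r1:Mul1,r2:Add1,r3:Add2
cycle 12: CDB Add2=83; issue SUB r3<-Add2 // r0:3,r1:Mul1,r2:Add1,r3:Add2
cycle 13: issue MUL r0<-Mul2 // r0:Mul2,r1:Mul1,r2:Add1,r3:Add2
cycle 14: CDB Add1=40 // r0:Mul2,r1:Mul1,r2:40,r3:Add2
cycle 15: - // r0:Mul2,r1:Mul1,r2:40,r3:Add2
cycle 16: - // r0:Mul2,r1:Mul1,r2:40,r3:Add2
cycle 17: CDB Mul1=249 // r0:Mul2,r1:249,r2:40,r3:Add2
cycle 18: - // r0:Mul2,r1:249,r2:40,r3:Add2
cycle 19: CDB Add2=246 // r0:Mul2,r1:249,r2:40,r3:246
cycle 20: - // r0:Mul2,r1:249,r2:40,r3:246
cycle 21: - // r0:Mul2,r1:249,r2:40,r3:246
cycle 22: - // r0:Mul2,r1:249,r2:40,r3:246

STATUS = TAG Mul2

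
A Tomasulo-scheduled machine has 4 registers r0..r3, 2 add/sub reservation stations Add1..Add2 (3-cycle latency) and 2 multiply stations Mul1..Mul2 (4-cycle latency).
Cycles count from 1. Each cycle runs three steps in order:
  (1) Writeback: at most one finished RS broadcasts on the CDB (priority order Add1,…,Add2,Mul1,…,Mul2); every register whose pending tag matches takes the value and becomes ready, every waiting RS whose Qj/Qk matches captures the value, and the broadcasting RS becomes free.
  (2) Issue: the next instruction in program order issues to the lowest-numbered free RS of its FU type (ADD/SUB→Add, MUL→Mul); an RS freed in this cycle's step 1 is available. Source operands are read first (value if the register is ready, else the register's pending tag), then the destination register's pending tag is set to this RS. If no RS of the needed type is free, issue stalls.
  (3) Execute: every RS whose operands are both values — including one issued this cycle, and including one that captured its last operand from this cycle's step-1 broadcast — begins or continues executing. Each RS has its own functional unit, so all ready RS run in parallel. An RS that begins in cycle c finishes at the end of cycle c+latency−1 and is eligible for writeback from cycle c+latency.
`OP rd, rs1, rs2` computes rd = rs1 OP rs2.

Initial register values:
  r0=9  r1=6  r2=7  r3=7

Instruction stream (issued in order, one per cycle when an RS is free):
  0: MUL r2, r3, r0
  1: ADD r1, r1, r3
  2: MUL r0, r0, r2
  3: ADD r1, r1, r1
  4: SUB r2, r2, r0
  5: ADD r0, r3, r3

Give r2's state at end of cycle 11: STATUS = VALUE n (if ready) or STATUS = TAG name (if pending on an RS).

  c1: issue MUL r2<-Mul1  regs: r0:9,r1:6,r2:Mul1,r3:7
  c2: issue ADD r1<-Add1  regs: r0:9,r1:Add1,r2:Mul1,r3:7
  c3: issue MUL r0<-Mul2  regs: r0:Mul2,r1:Add1,r2:Mul1,r3:7
  c4: issue ADD r1<-Add2  regs: r0:Mul2,r1:Add2,r2:Mul1,r3:7
  c5: CDB Add1=13; issue SUB r2<-Add1  regs: r0:Mul2,r1:Add2,r2:Add1,r3:7
  c6: CDB Mul1=63; stall  regs: r0:Mul2,r1:Add2,r2:Add1,r3:7
  c7: stall  regs: r0:Mul2,r1:Add2,r2:Add1,r3:7
  c8: CDB Add2=26; issue ADD r0<-Add2  regs: r0:Add2,r1:26,r2:Add1,r3:7
  c9: -  regs: r0:Add2,r1:26,r2:Add1,r3:7
  c10: CDB Mul2=567  regs: r0:Add2,r1:26,r2:Add1,r3:7
  c11: CDB Add2=14  regs: r0:14,r1:26,r2:Add1,r3:7

STATUS = TAG Add1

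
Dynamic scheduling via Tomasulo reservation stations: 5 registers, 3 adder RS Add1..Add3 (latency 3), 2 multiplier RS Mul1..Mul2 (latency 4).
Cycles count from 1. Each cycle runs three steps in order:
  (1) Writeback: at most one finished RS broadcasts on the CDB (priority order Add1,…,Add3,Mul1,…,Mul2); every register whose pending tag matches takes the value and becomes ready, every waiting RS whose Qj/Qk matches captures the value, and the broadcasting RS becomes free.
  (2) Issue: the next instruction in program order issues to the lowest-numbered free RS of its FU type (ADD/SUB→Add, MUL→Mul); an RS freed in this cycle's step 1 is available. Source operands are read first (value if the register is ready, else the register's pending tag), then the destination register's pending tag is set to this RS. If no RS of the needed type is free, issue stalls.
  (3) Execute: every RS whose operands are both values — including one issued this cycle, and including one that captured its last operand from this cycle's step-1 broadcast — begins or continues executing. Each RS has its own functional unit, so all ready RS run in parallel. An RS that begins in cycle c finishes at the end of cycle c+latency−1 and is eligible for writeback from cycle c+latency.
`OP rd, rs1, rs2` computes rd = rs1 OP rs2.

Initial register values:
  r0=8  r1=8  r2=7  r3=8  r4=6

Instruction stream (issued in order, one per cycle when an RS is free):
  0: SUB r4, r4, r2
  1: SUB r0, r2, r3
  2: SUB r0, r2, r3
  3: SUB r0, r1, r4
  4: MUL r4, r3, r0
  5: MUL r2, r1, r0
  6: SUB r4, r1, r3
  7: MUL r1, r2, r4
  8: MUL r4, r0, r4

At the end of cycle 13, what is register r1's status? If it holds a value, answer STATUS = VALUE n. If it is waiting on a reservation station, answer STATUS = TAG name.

c1: issue SUB r4<-Add1 | r0:8,r1:8,r2:7,r3:8,r4:Add1
c2: issue SUB r0<-Add2 | r0:Add2,r1:8,r2:7,r3:8,r4:Add1
c3: issue SUB r0<-Add3 | r0:Add3,r1:8,r2:7,r3:8,r4:Add1
c4: CDB Add1=-1; issue SUB r0<-Add1 | r0:Add1,r1:8,r2:7,r3:8,r4:-1
c5: CDB Add2=-1; issue MUL r4<-Mul1 | r0:Add1,r1:8,r2:7,r3:8,r4:Mul1
c6: CDB Add3=-1; issue MUL r2<-Mul2 | r0:Add1,r1:8,r2:Mul2,r3:8,r4:Mul1
c7: CDB Add1=9; issue SUB r4<-Add1 | r0:9,r1:8,r2:Mul2,r3:8,r4:Add1
c8: stall | r0:9,r1:8,r2:Mul2,r3:8,r4:Add1
c9: stall | r0:9,r1:8,r2:Mul2,r3:8,r4:Add1
c10: CDB Add1=0; stall | r0:9,r1:8,r2:Mul2,r3:8,r4:0
c11: CDB Mul1=72; issue MUL r1<-Mul1 | r0:9,r1:Mul1,r2:Mul2,r3:8,r4:0
c12: CDB Mul2=72; issue MUL r4<-Mul2 | r0:9,r1:Mul1,r2:72,r3:8,r4:Mul2
c13: - | r0:9,r1:Mul1,r2:72,r3:8,r4:Mul2

STATUS = TAG Mul1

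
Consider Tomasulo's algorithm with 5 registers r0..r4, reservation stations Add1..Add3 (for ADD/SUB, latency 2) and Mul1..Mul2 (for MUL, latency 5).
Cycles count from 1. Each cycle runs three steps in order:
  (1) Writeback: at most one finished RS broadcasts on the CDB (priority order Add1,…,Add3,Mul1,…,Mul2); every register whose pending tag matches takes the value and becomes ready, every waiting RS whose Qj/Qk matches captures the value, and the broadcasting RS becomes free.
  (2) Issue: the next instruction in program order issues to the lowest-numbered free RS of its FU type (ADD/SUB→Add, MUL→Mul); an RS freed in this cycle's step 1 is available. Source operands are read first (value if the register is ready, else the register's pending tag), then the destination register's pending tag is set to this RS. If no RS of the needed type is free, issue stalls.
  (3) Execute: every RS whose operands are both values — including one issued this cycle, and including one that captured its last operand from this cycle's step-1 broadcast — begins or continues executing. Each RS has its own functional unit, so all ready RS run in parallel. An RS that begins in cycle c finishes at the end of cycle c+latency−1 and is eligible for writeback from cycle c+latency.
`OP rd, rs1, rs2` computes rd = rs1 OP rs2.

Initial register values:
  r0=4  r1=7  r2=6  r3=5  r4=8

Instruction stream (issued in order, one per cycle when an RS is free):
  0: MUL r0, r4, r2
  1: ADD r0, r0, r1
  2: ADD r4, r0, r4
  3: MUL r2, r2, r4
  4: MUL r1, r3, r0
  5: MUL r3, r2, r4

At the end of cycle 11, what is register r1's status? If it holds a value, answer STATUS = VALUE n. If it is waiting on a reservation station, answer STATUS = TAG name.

STATUS = TAG Mul1

c1: issue MUL r0<-Mul1 | r0:Mul1,r1:7,r2:6,r3:5,r4:8
c2: issue ADD r0<-Add1 | r0:Add1,r1:7,r2:6,r3:5,r4:8
c3: issue ADD r4<-Add2 | r0:Add1,r1:7,r2:6,r3:5,r4:Add2
c4: issue MUL r2<-Mul2 | r0:Add1,r1:7,r2:Mul2,r3:5,r4:Add2
c5: stall | r0:Add1,r1:7,r2:Mul2,r3:5,r4:Add2
c6: CDB Mul1=48; issue MUL r1<-Mul1 | r0:Add1,r1:Mul1,r2:Mul2,r3:5,r4:Add2
c7: stall | r0:Add1,r1:Mul1,r2:Mul2,r3:5,r4:Add2
c8: CDB Add1=55; stall | r0:55,r1:Mul1,r2:Mul2,r3:5,r4:Add2
c9: stall | r0:55,r1:Mul1,r2:Mul2,r3:5,r4:Add2
c10: CDB Add2=63; stall | r0:55,r1:Mul1,r2:Mul2,r3:5,r4:63
c11: stall | r0:55,r1:Mul1,r2:Mul2,r3:5,r4:63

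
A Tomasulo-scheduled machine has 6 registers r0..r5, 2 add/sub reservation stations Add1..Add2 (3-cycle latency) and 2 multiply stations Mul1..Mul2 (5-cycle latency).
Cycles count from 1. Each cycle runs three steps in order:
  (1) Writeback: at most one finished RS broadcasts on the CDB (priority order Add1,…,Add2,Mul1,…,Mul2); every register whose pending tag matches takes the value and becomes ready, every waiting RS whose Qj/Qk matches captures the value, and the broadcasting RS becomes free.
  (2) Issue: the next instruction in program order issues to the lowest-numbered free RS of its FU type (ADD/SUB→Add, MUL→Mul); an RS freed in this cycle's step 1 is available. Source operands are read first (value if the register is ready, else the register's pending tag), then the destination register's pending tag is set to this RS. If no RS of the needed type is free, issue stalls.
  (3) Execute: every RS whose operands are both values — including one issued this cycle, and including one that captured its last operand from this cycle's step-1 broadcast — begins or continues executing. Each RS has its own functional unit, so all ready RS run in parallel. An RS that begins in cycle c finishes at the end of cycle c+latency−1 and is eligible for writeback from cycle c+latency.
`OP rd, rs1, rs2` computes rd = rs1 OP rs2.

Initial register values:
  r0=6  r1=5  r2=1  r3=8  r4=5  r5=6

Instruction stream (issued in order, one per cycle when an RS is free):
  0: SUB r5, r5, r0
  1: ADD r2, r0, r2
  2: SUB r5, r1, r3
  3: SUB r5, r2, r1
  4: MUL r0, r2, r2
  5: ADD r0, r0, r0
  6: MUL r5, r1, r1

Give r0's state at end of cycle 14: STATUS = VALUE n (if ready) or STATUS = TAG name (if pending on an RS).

  c1: issue SUB r5<-Add1  regs: r0:6,r1:5,r2:1,r3:8,r4:5,r5:Add1
  c2: issue ADD r2<-Add2  regs: r0:6,r1:5,r2:Add2,r3:8,r4:5,r5:Add1
  c3: stall  regs: r0:6,r1:5,r2:Add2,r3:8,r4:5,r5:Add1
  c4: CDB Add1=0; issue SUB r5<-Add1  regs: r0:6,r1:5,r2:Add2,r3:8,r4:5,r5:Add1
  c5: CDB Add2=7; issue SUB r5<-Add2  regs: r0:6,r1:5,r2:7,r3:8,r4:5,r5:Add2
  c6: issue MUL r0<-Mul1  regs: r0:Mul1,r1:5,r2:7,r3:8,r4:5,r5:Add2
  c7: CDB Add1=-3; issue ADD r0<-Add1  regs: r0:Add1,r1:5,r2:7,r3:8,r4:5,r5:Add2
  c8: CDB Add2=2; issue MUL r5<-Mul2  regs: r0:Add1,r1:5,r2:7,r3:8,r4:5,r5:Mul2
  c9: -  regs: r0:Add1,r1:5,r2:7,r3:8,r4:5,r5:Mul2
  c10: -  regs: r0:Add1,r1:5,r2:7,r3:8,r4:5,r5:Mul2
  c11: CDB Mul1=49  regs: r0:Add1,r1:5,r2:7,r3:8,r4:5,r5:Mul2
  c12: -  regs: r0:Add1,r1:5,r2:7,r3:8,r4:5,r5:Mul2
  c13: CDB Mul2=25  regs: r0:Add1,r1:5,r2:7,r3:8,r4:5,r5:25
  c14: CDB Add1=98  regs: r0:98,r1:5,r2:7,r3:8,r4:5,r5:25

STATUS = VALUE 98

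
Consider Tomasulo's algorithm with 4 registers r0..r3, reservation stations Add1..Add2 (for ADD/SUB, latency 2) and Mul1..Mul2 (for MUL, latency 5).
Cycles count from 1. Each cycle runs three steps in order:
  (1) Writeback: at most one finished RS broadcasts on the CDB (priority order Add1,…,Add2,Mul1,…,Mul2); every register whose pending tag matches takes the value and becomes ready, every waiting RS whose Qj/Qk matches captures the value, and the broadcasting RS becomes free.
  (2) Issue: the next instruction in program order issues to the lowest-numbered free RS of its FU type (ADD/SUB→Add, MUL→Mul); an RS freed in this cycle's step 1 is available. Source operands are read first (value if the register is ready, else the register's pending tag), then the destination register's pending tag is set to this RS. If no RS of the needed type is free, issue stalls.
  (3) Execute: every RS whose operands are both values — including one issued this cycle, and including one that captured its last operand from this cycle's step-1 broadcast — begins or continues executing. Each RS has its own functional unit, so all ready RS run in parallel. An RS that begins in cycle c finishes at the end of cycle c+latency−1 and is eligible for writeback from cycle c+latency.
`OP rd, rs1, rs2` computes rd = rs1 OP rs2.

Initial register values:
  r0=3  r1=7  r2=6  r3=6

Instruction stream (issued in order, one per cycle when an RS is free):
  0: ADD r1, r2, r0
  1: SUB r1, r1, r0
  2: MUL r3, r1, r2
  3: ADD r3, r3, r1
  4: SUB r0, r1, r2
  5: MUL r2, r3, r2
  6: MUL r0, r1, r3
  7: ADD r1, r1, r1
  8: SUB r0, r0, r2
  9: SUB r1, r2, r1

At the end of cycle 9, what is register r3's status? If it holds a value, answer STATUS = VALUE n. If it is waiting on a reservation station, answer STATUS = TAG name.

STATUS = TAG Add1

c1: issue ADD r1<-Add1 | r0:3,r1:Add1,r2:6,r3:6
c2: issue SUB r1<-Add2 | r0:3,r1:Add2,r2:6,r3:6
c3: CDB Add1=9; issue MUL r3<-Mul1 | r0:3,r1:Add2,r2:6,r3:Mul1
c4: issue ADD r3<-Add1 | r0:3,r1:Add2,r2:6,r3:Add1
c5: CDB Add2=6; issue SUB r0<-Add2 | r0:Add2,r1:6,r2:6,r3:Add1
c6: issue MUL r2<-Mul2 | r0:Add2,r1:6,r2:Mul2,r3:Add1
c7: CDB Add2=0; stall | r0:0,r1:6,r2:Mul2,r3:Add1
c8: stall | r0:0,r1:6,r2:Mul2,r3:Add1
c9: stall | r0:0,r1:6,r2:Mul2,r3:Add1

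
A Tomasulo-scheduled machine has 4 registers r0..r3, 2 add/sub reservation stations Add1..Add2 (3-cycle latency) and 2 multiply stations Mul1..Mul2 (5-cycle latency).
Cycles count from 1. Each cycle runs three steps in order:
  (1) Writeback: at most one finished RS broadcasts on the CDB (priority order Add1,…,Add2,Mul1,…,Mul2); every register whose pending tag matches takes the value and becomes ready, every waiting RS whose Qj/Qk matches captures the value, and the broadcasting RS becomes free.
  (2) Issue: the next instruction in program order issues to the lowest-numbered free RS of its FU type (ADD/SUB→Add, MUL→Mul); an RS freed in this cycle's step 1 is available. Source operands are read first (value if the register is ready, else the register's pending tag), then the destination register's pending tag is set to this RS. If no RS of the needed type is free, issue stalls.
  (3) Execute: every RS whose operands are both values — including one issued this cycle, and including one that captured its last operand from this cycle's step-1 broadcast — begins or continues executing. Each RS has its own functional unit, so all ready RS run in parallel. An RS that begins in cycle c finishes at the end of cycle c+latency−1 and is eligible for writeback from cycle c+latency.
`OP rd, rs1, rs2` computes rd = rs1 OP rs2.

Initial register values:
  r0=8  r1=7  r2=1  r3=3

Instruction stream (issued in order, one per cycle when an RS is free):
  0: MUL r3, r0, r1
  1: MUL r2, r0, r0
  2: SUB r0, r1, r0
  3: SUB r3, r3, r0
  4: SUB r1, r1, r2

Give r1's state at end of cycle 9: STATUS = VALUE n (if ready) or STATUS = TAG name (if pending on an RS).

  c1: issue MUL r3<-Mul1  regs: r0:8,r1:7,r2:1,r3:Mul1
  c2: issue MUL r2<-Mul2  regs: r0:8,r1:7,r2:Mul2,r3:Mul1
  c3: issue SUB r0<-Add1  regs: r0:Add1,r1:7,r2:Mul2,r3:Mul1
  c4: issue SUB r3<-Add2  regs: r0:Add1,r1:7,r2:Mul2,r3:Add2
  c5: stall  regs: r0:Add1,r1:7,r2:Mul2,r3:Add2
  c6: CDB Add1=-1; issue SUB r1<-Add1  regs: r0:-1,r1:Add1,r2:Mul2,r3:Add2
  c7: CDB Mul1=56  regs: r0:-1,r1:Add1,r2:Mul2,r3:Add2
  c8: CDB Mul2=64  regs: r0:-1,r1:Add1,r2:64,r3:Add2
  c9: -  regs: r0:-1,r1:Add1,r2:64,r3:Add2

STATUS = TAG Add1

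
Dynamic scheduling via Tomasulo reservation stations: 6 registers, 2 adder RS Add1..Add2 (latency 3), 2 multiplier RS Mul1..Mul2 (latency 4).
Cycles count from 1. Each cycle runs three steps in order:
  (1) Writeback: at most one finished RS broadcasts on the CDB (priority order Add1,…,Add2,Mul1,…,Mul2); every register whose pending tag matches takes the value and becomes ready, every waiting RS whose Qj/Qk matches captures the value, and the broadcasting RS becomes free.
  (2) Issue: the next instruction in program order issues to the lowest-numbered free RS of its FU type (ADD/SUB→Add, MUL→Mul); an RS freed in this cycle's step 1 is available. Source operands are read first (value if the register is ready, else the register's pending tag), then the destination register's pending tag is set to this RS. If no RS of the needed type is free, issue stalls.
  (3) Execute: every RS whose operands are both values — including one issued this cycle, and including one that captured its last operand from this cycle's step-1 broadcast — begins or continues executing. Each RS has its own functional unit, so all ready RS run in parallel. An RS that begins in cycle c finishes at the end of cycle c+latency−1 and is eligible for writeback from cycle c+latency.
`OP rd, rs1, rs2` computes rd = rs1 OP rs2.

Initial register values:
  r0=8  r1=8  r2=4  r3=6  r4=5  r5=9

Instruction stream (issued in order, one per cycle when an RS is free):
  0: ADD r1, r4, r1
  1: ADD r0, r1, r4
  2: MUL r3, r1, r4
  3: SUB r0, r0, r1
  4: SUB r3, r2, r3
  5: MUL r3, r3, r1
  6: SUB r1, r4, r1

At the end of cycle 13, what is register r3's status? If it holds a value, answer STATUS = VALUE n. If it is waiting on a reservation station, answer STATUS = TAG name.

STATUS = TAG Mul1

cycle 1: issue ADD r1<-Add1 // r0:8,r1:Add1,r2:4,r3:6,r4:5,r5:9
cycle 2: issue ADD r0<-Add2 // r0:Add2,r1:Add1,r2:4,r3:6,r4:5,r5:9
cycle 3: issue MUL r3<-Mul1 // r0:Add2,r1:Add1,r2:4,r3:Mul1,r4:5,r5:9
cycle 4: CDB Add1=13; issue SUB r0<-Add1 // r0:Add1,r1:13,r2:4,r3:Mul1,r4:5,r5:9
cycle 5: stall // r0:Add1,r1:13,r2:4,r3:Mul1,r4:5,r5:9
cycle 6: stall // r0:Add1,r1:13,r2:4,r3:Mul1,r4:5,r5:9
cycle 7: CDB Add2=18; issue SUB r3<-Add2 // r0:Add1,r1:13,r2:4,r3:Add2,r4:5,r5:9
cycle 8: CDB Mul1=65; issue MUL r3<-Mul1 // r0:Add1,r1:13,r2:4,r3:Mul1,r4:5,r5:9
cycle 9: stall // r0:Add1,r1:13,r2:4,r3:Mul1,r4:5,r5:9
cycle 10: CDB Add1=5; issue SUB r1<-Add1 // r0:5,r1:Add1,r2:4,r3:Mul1,r4:5,r5:9
cycle 11: CDB Add2=-61 // r0:5,r1:Add1,r2:4,r3:Mul1,r4:5,r5:9
cycle 12: - // r0:5,r1:Add1,r2:4,r3:Mul1,r4:5,r5:9
cycle 13: CDB Add1=-8 // r0:5,r1:-8,r2:4,r3:Mul1,r4:5,r5:9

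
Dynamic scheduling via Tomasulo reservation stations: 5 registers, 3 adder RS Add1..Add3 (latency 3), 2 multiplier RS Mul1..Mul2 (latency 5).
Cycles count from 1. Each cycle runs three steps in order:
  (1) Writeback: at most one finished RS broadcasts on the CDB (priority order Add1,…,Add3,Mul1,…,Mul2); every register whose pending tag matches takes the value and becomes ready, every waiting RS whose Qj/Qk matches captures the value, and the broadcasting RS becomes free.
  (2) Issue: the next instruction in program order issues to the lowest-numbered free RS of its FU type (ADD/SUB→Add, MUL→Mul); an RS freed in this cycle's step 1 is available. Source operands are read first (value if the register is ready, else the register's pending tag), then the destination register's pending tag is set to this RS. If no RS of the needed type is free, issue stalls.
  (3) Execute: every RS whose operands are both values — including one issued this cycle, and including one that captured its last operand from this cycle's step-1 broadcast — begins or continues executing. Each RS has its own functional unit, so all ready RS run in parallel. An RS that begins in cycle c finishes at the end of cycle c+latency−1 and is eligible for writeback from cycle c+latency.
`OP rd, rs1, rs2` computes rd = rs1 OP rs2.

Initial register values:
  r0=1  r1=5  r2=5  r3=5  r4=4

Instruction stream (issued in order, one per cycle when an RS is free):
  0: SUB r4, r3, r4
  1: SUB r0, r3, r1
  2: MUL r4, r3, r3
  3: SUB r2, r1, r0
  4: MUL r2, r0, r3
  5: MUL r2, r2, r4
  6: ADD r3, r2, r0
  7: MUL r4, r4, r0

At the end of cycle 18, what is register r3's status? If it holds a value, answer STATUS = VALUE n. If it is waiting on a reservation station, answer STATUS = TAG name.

  c1: issue SUB r4<-Add1  regs: r0:1,r1:5,r2:5,r3:5,r4:Add1
  c2: issue SUB r0<-Add2  regs: r0:Add2,r1:5,r2:5,r3:5,r4:Add1
  c3: issue MUL r4<-Mul1  regs: r0:Add2,r1:5,r2:5,r3:5,r4:Mul1
  c4: CDB Add1=1; issue SUB r2<-Add1  regs: r0:Add2,r1:5,r2:Add1,r3:5,r4:Mul1
  c5: CDB Add2=0; issue MUL r2<-Mul2  regs: r0:0,r1:5,r2:Mul2,r3:5,r4:Mul1
  c6: stall  regs: r0:0,r1:5,r2:Mul2,r3:5,r4:Mul1
  c7: stall  regs: r0:0,r1:5,r2:Mul2,r3:5,r4:Mul1
  c8: CDB Add1=5; stall  regs: r0:0,r1:5,r2:Mul2,r3:5,r4:Mul1
  c9: CDB Mul1=25; issue MUL r2<-Mul1  regs: r0:0,r1:5,r2:Mul1,r3:5,r4:25
  c10: CDB Mul2=0; issue ADD r3<-Add1  regs: r0:0,r1:5,r2:Mul1,r3:Add1,r4:25
  c11: issue MUL r4<-Mul2  regs: r0:0,r1:5,r2:Mul1,r3:Add1,r4:Mul2
  c12: -  regs: r0:0,r1:5,r2:Mul1,r3:Add1,r4:Mul2
  c13: -  regs: r0:0,r1:5,r2:Mul1,r3:Add1,r4:Mul2
  c14: -  regs: r0:0,r1:5,r2:Mul1,r3:Add1,r4:Mul2
  c15: CDB Mul1=0  regs: r0:0,r1:5,r2:0,r3:Add1,r4:Mul2
  c16: CDB Mul2=0  regs: r0:0,r1:5,r2:0,r3:Add1,r4:0
  c17: -  regs: r0:0,r1:5,r2:0,r3:Add1,r4:0
  c18: CDB Add1=0  regs: r0:0,r1:5,r2:0,r3:0,r4:0

STATUS = VALUE 0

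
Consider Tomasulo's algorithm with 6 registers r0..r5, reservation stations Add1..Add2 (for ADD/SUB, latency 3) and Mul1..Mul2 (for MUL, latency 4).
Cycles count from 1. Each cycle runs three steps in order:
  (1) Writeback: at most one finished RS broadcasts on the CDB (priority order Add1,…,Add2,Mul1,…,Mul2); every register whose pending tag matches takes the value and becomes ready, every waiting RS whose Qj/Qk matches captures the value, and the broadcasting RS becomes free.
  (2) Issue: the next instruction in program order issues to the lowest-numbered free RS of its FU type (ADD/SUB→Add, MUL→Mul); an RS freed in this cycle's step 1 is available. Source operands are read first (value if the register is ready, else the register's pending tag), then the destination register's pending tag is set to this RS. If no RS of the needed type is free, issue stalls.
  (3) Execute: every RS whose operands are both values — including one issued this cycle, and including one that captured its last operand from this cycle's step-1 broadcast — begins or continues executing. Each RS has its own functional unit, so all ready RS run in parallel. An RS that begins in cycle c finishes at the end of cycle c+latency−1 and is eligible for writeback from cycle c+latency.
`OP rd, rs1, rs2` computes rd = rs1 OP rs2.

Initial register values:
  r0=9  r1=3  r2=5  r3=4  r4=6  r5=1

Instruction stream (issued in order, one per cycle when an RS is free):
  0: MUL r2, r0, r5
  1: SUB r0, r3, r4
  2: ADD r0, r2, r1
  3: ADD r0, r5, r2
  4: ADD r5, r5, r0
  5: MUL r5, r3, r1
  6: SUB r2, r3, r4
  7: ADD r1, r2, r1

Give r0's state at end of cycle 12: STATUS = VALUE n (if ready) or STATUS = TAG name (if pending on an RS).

STATUS = VALUE 10

c1: issue MUL r2<-Mul1 | r0:9,r1:3,r2:Mul1,r3:4,r4:6,r5:1
c2: issue SUB r0<-Add1 | r0:Add1,r1:3,r2:Mul1,r3:4,r4:6,r5:1
c3: issue ADD r0<-Add2 | r0:Add2,r1:3,r2:Mul1,r3:4,r4:6,r5:1
c4: stall | r0:Add2,r1:3,r2:Mul1,r3:4,r4:6,r5:1
c5: CDB Add1=-2; issue ADD r0<-Add1 | r0:Add1,r1:3,r2:Mul1,r3:4,r4:6,r5:1
c6: CDB Mul1=9; stall | r0:Add1,r1:3,r2:9,r3:4,r4:6,r5:1
c7: stall | r0:Add1,r1:3,r2:9,r3:4,r4:6,r5:1
c8: stall | r0:Add1,r1:3,r2:9,r3:4,r4:6,r5:1
c9: CDB Add1=10; issue ADD r5<-Add1 | r0:10,r1:3,r2:9,r3:4,r4:6,r5:Add1
c10: CDB Add2=12; issue MUL r5<-Mul1 | r0:10,r1:3,r2:9,r3:4,r4:6,r5:Mul1
c11: issue SUB r2<-Add2 | r0:10,r1:3,r2:Add2,r3:4,r4:6,r5:Mul1
c12: CDB Add1=11; issue ADD r1<-Add1 | r0:10,r1:Add1,r2:Add2,r3:4,r4:6,r5:Mul1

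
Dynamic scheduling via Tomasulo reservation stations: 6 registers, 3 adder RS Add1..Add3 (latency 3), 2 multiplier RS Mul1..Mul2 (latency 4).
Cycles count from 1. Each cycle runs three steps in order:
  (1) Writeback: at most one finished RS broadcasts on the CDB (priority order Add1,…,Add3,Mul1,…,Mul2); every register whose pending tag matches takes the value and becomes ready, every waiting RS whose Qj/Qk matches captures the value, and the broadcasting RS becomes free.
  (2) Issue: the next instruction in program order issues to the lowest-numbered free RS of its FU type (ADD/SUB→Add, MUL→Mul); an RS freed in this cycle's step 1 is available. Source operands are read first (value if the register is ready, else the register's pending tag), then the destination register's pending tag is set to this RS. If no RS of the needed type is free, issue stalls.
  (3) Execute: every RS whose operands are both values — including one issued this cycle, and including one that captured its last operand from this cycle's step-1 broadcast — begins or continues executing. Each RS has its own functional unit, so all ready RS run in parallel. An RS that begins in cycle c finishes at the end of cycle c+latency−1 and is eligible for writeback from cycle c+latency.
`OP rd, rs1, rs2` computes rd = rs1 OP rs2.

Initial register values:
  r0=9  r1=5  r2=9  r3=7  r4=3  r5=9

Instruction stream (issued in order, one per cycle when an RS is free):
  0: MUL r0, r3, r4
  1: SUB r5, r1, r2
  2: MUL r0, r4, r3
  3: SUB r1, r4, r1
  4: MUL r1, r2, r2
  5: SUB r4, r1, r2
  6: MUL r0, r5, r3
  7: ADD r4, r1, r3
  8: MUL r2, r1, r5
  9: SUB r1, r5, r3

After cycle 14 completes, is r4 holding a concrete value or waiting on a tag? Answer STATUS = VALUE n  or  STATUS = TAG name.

c1: issue MUL r0<-Mul1 | r0:Mul1,r1:5,r2:9,r3:7,r4:3,r5:9
c2: issue SUB r5<-Add1 | r0:Mul1,r1:5,r2:9,r3:7,r4:3,r5:Add1
c3: issue MUL r0<-Mul2 | r0:Mul2,r1:5,r2:9,r3:7,r4:3,r5:Add1
c4: issue SUB r1<-Add2 | r0:Mul2,r1:Add2,r2:9,r3:7,r4:3,r5:Add1
c5: CDB Add1=-4; stall | r0:Mul2,r1:Add2,r2:9,r3:7,r4:3,r5:-4
c6: CDB Mul1=21; issue MUL r1<-Mul1 | r0:Mul2,r1:Mul1,r2:9,r3:7,r4:3,r5:-4
c7: CDB Add2=-2; issue SUB r4<-Add1 | r0:Mul2,r1:Mul1,r2:9,r3:7,r4:Add1,r5:-4
c8: CDB Mul2=21; issue MUL r0<-Mul2 | r0:Mul2,r1:Mul1,r2:9,r3:7,r4:Add1,r5:-4
c9: issue ADD r4<-Add2 | r0:Mul2,r1:Mul1,r2:9,r3:7,r4:Add2,r5:-4
c10: CDB Mul1=81; issue MUL r2<-Mul1 | r0:Mul2,r1:81,r2:Mul1,r3:7,r4:Add2,r5:-4
c11: issue SUB r1<-Add3 | r0:Mul2,r1:Add3,r2:Mul1,r3:7,r4:Add2,r5:-4
c12: CDB Mul2=-28 | r0:-28,r1:Add3,r2:Mul1,r3:7,r4:Add2,r5:-4
c13: CDB Add1=72 | r0:-28,r1:Add3,r2:Mul1,r3:7,r4:Add2,r5:-4
c14: CDB Add2=88 | r0:-28,r1:Add3,r2:Mul1,r3:7,r4:88,r5:-4

STATUS = VALUE 88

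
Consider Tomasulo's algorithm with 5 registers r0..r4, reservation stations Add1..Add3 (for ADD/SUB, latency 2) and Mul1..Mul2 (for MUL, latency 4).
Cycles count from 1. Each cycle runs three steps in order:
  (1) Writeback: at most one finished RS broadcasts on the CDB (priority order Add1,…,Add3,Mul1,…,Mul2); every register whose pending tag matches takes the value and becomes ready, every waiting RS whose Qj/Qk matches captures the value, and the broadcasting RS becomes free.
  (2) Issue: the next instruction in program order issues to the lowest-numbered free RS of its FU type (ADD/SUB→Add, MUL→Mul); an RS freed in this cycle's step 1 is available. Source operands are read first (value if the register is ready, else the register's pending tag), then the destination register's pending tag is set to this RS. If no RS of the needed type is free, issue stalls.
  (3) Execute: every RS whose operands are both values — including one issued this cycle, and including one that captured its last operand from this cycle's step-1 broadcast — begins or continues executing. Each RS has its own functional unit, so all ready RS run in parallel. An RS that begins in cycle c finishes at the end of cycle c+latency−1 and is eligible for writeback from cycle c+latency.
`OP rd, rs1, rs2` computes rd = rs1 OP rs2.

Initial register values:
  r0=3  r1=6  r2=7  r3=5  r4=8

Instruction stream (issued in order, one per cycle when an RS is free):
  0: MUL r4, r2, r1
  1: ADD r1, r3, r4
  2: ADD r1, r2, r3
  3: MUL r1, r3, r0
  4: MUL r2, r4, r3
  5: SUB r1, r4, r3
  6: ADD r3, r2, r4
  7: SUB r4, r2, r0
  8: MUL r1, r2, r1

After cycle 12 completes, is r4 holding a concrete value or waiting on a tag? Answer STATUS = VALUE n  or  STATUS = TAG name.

STATUS = TAG Add2

c1: issue MUL r4<-Mul1 | r0:3,r1:6,r2:7,r3:5,r4:Mul1
c2: issue ADD r1<-Add1 | r0:3,r1:Add1,r2:7,r3:5,r4:Mul1
c3: issue ADD r1<-Add2 | r0:3,r1:Add2,r2:7,r3:5,r4:Mul1
c4: issue MUL r1<-Mul2 | r0:3,r1:Mul2,r2:7,r3:5,r4:Mul1
c5: CDB Add2=12; stall | r0:3,r1:Mul2,r2:7,r3:5,r4:Mul1
c6: CDB Mul1=42; issue MUL r2<-Mul1 | r0:3,r1:Mul2,r2:Mul1,r3:5,r4:42
c7: issue SUB r1<-Add2 | r0:3,r1:Add2,r2:Mul1,r3:5,r4:42
c8: CDB Add1=47; issue ADD r3<-Add1 | r0:3,r1:Add2,r2:Mul1,r3:Add1,r4:42
c9: CDB Add2=37; issue SUB r4<-Add2 | r0:3,r1:37,r2:Mul1,r3:Add1,r4:Add2
c10: CDB Mul1=210; issue MUL r1<-Mul1 | r0:3,r1:Mul1,r2:210,r3:Add1,r4:Add2
c11: CDB Mul2=15 | r0:3,r1:Mul1,r2:210,r3:Add1,r4:Add2
c12: CDB Add1=252 | r0:3,r1:Mul1,r2:210,r3:252,r4:Add2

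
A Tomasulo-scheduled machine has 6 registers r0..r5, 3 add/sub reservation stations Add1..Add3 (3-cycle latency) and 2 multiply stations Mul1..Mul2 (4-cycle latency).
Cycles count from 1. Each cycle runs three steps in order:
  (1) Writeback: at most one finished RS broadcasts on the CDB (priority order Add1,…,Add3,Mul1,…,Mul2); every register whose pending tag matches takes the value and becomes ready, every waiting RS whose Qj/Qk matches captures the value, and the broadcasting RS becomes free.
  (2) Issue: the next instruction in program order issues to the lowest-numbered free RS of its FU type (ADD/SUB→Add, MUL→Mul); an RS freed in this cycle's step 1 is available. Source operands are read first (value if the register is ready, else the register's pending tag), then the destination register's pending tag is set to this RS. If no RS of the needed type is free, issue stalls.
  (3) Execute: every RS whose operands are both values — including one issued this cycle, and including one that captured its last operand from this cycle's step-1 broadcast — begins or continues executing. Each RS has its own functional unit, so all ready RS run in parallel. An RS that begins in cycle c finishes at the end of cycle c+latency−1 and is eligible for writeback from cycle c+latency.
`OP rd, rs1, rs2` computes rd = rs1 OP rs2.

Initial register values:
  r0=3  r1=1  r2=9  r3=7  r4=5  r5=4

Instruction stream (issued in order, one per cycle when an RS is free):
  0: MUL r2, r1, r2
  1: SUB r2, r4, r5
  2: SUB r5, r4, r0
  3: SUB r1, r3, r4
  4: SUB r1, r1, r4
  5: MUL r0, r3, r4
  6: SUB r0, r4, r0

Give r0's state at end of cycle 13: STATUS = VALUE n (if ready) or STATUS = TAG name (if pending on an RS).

c1: issue MUL r2<-Mul1 | r0:3,r1:1,r2:Mul1,r3:7,r4:5,r5:4
c2: issue SUB r2<-Add1 | r0:3,r1:1,r2:Add1,r3:7,r4:5,r5:4
c3: issue SUB r5<-Add2 | r0:3,r1:1,r2:Add1,r3:7,r4:5,r5:Add2
c4: issue SUB r1<-Add3 | r0:3,r1:Add3,r2:Add1,r3:7,r4:5,r5:Add2
c5: CDB Add1=1; issue SUB r1<-Add1 | r0:3,r1:Add1,r2:1,r3:7,r4:5,r5:Add2
c6: CDB Add2=2; issue MUL r0<-Mul2 | r0:Mul2,r1:Add1,r2:1,r3:7,r4:5,r5:2
c7: CDB Add3=2; issue SUB r0<-Add2 | r0:Add2,r1:Add1,r2:1,r3:7,r4:5,r5:2
c8: CDB Mul1=9 | r0:Add2,r1:Add1,r2:1,r3:7,r4:5,r5:2
c9: - | r0:Add2,r1:Add1,r2:1,r3:7,r4:5,r5:2
c10: CDB Add1=-3 | r0:Add2,r1:-3,r2:1,r3:7,r4:5,r5:2
c11: CDB Mul2=35 | r0:Add2,r1:-3,r2:1,r3:7,r4:5,r5:2
c12: - | r0:Add2,r1:-3,r2:1,r3:7,r4:5,r5:2
c13: - | r0:Add2,r1:-3,r2:1,r3:7,r4:5,r5:2

STATUS = TAG Add2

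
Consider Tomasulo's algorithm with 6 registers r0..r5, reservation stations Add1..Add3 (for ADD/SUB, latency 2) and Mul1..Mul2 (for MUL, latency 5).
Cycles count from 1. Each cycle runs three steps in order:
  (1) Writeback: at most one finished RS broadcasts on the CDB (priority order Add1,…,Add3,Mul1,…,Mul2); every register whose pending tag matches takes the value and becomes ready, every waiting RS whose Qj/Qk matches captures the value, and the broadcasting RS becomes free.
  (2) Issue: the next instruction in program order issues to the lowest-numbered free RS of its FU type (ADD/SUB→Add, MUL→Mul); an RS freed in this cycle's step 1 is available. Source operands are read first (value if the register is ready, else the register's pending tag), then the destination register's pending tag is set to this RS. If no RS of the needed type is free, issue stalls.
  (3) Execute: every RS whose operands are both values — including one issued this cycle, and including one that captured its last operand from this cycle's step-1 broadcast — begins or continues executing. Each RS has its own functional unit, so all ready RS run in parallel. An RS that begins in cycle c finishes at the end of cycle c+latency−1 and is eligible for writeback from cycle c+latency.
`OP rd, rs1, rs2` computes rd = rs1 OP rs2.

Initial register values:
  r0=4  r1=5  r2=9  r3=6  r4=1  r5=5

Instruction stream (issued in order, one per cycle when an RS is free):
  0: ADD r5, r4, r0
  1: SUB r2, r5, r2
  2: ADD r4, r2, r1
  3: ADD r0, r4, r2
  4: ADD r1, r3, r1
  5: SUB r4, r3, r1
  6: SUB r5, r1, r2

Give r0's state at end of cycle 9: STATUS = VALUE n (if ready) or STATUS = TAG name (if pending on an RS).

STATUS = VALUE -3

  c1: issue ADD r5<-Add1  regs: r0:4,r1:5,r2:9,r3:6,r4:1,r5:Add1
  c2: issue SUB r2<-Add2  regs: r0:4,r1:5,r2:Add2,r3:6,r4:1,r5:Add1
  c3: CDB Add1=5; issue ADD r4<-Add1  regs: r0:4,r1:5,r2:Add2,r3:6,r4:Add1,r5:5
  c4: issue ADD r0<-Add3  regs: r0:Add3,r1:5,r2:Add2,r3:6,r4:Add1,r5:5
  c5: CDB Add2=-4; issue ADD r1<-Add2  regs: r0:Add3,r1:Add2,r2:-4,r3:6,r4:Add1,r5:5
  c6: stall  regs: r0:Add3,r1:Add2,r2:-4,r3:6,r4:Add1,r5:5
  c7: CDB Add1=1; issue SUB r4<-Add1  regs: r0:Add3,r1:Add2,r2:-4,r3:6,r4:Add1,r5:5
  c8: CDB Add2=11; issue SUB r5<-Add2  regs: r0:Add3,r1:11,r2:-4,r3:6,r4:Add1,r5:Add2
  c9: CDB Add3=-3  regs: r0:-3,r1:11,r2:-4,r3:6,r4:Add1,r5:Add2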